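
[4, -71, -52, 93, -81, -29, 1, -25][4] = -81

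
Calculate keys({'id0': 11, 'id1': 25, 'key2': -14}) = ['id0', 'id1', 'key2']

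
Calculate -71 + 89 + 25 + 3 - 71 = -25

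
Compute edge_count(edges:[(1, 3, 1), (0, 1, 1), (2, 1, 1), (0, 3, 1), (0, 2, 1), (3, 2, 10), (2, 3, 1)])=7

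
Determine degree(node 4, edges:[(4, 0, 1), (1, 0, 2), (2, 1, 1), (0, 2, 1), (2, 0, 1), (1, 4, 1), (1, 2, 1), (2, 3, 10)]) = incident: (4,0), (1,4)
= 2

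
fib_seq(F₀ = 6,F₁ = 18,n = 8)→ F_2 = F_1 + F_0 = 24
F_3 = F_2 + F_1 = 42
F_4 = F_3 + F_2 = 66
...
= [6, 18, 24, 42, 66, 108, 174, 282]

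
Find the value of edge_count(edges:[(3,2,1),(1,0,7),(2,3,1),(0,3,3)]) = 4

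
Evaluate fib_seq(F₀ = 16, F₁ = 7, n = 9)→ [16, 7, 23, 30, 53, 83, 136, 219, 355]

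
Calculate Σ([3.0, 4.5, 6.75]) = 3.0 + 4.5 + 6.75
= 14.25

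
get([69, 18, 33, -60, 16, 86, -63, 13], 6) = -63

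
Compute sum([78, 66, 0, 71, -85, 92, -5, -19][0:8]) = 198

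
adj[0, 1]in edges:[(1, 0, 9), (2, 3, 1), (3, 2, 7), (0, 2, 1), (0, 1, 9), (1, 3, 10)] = 9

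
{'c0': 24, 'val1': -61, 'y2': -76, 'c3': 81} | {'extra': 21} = {'c0': 24, 'val1': -61, 'y2': -76, 'c3': 81, 'extra': 21}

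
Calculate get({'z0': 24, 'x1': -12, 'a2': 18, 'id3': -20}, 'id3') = -20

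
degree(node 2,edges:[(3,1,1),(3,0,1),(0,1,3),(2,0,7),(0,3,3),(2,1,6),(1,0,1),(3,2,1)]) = incident: (2,0), (2,1), (3,2)
= 3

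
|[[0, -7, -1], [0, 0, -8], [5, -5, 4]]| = (1)*(0)*det([[0, -8], [-5, 4]]) + (-1)*(-7)*det([[0, -8], [5, 4]]) + (1)*(-1)*det([[0, 0], [5, -5]])
= 0 + 280 + 0
= 280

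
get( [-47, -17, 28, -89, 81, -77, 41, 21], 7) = 21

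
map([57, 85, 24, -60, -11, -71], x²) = (57)²=3249, (85)²=7225, (24)²=576, (-60)²=3600, (-11)²=121, (-71)²=5041
= [3249, 7225, 576, 3600, 121, 5041]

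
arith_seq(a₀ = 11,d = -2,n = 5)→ a_0 = 11 + 0*-2 = 11
a_1 = 11 + 1*-2 = 9
a_2 = 11 + 2*-2 = 7
...
= [11, 9, 7, 5, 3]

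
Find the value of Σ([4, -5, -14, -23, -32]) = -70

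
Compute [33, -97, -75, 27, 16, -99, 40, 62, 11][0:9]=[33, -97, -75, 27, 16, -99, 40, 62, 11]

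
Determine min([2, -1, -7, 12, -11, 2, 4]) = -11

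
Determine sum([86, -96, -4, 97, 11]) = 86 + (-96) + (-4) + 97 + 11
= 94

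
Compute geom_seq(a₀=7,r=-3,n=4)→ a_0 = 7*(-3)^0 = 7
a_1 = 7*(-3)^1 = -21
a_2 = 7*(-3)^2 = 63
...
= [7, -21, 63, -189]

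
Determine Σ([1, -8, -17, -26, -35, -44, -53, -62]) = -244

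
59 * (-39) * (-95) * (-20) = -4371900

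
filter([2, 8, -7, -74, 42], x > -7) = [2, 8, 42]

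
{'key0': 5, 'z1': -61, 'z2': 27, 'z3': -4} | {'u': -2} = {'key0': 5, 'z1': -61, 'z2': 27, 'z3': -4, 'u': -2}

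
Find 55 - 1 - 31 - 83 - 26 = -86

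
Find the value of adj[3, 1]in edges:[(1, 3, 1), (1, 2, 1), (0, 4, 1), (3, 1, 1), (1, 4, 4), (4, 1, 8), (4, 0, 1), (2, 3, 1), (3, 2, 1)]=1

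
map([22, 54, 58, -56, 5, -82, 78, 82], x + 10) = [32, 64, 68, -46, 15, -72, 88, 92]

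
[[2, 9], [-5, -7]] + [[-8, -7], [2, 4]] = [[-6, 2], [-3, -3]]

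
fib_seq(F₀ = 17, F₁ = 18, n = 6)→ [17, 18, 35, 53, 88, 141]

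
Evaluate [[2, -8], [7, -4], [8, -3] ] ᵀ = [[2, 7, 8], [-8, -4, -3]]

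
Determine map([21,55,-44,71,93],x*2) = [42, 110, -88, 142, 186]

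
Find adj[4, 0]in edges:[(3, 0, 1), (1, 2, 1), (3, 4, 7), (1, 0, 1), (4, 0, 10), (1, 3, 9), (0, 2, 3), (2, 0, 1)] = 10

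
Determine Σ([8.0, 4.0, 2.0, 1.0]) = 8.0 + 4.0 + 2.0 + 1.0
= 15.0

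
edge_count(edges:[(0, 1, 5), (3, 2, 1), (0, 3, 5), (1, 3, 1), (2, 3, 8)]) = 5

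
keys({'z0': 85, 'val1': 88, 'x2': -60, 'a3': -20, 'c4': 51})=['z0', 'val1', 'x2', 'a3', 'c4']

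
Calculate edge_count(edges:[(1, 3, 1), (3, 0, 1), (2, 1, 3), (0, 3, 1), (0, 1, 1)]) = 5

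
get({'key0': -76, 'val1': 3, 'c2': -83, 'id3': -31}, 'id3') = -31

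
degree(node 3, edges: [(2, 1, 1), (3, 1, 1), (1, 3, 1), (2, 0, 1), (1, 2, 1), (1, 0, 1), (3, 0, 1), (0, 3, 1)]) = incident: (3,1), (1,3), (3,0), (0,3)
= 4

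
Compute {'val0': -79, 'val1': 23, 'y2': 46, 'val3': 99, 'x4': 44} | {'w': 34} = {'val0': -79, 'val1': 23, 'y2': 46, 'val3': 99, 'x4': 44, 'w': 34}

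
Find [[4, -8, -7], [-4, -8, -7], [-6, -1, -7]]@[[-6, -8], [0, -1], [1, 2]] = C[0][0] = (4)*(-6) + (-8)*(0) + (-7)*(1) = -31
C[0][1] = (4)*(-8) + (-8)*(-1) + (-7)*(2) = -38
C[1][0] = (-4)*(-6) + (-8)*(0) + (-7)*(1) = 17
C[1][1] = (-4)*(-8) + (-8)*(-1) + (-7)*(2) = 26
C[2][0] = (-6)*(-6) + (-1)*(0) + (-7)*(1) = 29
C[2][1] = (-6)*(-8) + (-1)*(-1) + (-7)*(2) = 35
= [[-31, -38], [17, 26], [29, 35]]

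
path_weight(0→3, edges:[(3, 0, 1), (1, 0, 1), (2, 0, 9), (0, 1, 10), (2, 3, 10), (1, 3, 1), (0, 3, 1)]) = 1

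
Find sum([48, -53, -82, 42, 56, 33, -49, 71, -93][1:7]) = -53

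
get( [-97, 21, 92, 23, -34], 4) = -34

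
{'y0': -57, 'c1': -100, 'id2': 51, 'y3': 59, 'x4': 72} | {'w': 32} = {'y0': -57, 'c1': -100, 'id2': 51, 'y3': 59, 'x4': 72, 'w': 32}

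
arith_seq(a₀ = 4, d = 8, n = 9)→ [4, 12, 20, 28, 36, 44, 52, 60, 68]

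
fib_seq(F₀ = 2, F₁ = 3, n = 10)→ F_2 = F_1 + F_0 = 5
F_3 = F_2 + F_1 = 8
F_4 = F_3 + F_2 = 13
...
= [2, 3, 5, 8, 13, 21, 34, 55, 89, 144]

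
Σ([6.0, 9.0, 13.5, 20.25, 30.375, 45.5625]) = 6.0 + 9.0 + 13.5 + 20.25 + 30.375 + 45.5625
= 124.6875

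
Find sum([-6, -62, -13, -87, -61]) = (-6) + (-62) + (-13) + (-87) + (-61)
= -229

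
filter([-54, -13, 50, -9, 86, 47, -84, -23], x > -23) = keep x where x > -23: -54✗, -13✓, 50✓, -9✓, 86✓, 47✓, -84✗, -23✗
= [-13, 50, -9, 86, 47]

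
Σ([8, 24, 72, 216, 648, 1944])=2912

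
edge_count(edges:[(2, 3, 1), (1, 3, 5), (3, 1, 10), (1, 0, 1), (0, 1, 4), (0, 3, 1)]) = 6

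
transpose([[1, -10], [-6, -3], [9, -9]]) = [[1, -6, 9], [-10, -3, -9]]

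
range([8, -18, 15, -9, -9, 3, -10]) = 33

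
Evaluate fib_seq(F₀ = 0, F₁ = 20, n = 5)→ F_2 = F_1 + F_0 = 20
F_3 = F_2 + F_1 = 40
F_4 = F_3 + F_2 = 60
= [0, 20, 20, 40, 60]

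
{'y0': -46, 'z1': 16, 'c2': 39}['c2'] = 39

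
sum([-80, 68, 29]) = (-80) + 68 + 29
= 17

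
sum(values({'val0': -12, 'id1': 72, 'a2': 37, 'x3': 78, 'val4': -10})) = (-12) + 72 + 37 + 78 + (-10)
= 165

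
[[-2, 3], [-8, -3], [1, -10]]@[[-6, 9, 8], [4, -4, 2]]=[[24, -30, -10], [36, -60, -70], [-46, 49, -12]]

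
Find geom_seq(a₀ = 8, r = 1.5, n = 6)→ a_0 = 8*1.5^0 = 8.0
a_1 = 8*1.5^1 = 12.0
a_2 = 8*1.5^2 = 18.0
...
= [8.0, 12.0, 18.0, 27.0, 40.5, 60.75]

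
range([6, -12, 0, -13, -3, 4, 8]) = 21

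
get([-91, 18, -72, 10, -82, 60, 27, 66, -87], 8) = -87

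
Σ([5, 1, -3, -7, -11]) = -15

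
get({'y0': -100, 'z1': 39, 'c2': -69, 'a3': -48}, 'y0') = -100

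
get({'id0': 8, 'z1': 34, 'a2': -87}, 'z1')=34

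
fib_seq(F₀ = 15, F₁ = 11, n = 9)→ [15, 11, 26, 37, 63, 100, 163, 263, 426]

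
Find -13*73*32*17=-516256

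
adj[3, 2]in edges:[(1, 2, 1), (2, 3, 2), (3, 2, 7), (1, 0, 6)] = 7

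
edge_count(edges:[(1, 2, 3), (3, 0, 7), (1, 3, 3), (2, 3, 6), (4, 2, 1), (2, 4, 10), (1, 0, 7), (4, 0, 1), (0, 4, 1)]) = 9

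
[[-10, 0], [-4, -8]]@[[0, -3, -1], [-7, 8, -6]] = C[0][0] = (-10)*(0) + (0)*(-7) = 0
C[0][1] = (-10)*(-3) + (0)*(8) = 30
C[0][2] = (-10)*(-1) + (0)*(-6) = 10
C[1][0] = (-4)*(0) + (-8)*(-7) = 56
C[1][1] = (-4)*(-3) + (-8)*(8) = -52
C[1][2] = (-4)*(-1) + (-8)*(-6) = 52
= [[0, 30, 10], [56, -52, 52]]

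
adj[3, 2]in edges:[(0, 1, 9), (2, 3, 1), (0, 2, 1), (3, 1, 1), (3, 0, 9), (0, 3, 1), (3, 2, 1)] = 1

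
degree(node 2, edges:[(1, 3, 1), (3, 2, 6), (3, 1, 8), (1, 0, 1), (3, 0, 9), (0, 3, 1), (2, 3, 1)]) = incident: (3,2), (2,3)
= 2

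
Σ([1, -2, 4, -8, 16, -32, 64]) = 43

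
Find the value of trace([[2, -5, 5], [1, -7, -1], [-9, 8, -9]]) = -14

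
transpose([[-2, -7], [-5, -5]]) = [[-2, -5], [-7, -5]]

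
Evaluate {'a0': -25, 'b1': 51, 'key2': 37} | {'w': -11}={'a0': -25, 'b1': 51, 'key2': 37, 'w': -11}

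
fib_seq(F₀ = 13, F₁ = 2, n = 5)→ [13, 2, 15, 17, 32]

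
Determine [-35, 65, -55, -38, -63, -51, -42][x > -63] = [-35, 65, -55, -38, -51, -42]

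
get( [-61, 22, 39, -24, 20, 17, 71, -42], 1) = 22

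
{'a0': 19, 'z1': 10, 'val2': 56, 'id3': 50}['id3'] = 50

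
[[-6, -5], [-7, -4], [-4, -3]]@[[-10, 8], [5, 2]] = C[0][0] = (-6)*(-10) + (-5)*(5) = 35
C[0][1] = (-6)*(8) + (-5)*(2) = -58
C[1][0] = (-7)*(-10) + (-4)*(5) = 50
C[1][1] = (-7)*(8) + (-4)*(2) = -64
C[2][0] = (-4)*(-10) + (-3)*(5) = 25
C[2][1] = (-4)*(8) + (-3)*(2) = -38
= [[35, -58], [50, -64], [25, -38]]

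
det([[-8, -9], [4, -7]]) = (-8)*(-7) - (-9)*(4)
= 92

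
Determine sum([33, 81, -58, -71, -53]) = 33 + 81 + (-58) + (-71) + (-53)
= -68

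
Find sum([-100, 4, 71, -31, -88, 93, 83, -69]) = -37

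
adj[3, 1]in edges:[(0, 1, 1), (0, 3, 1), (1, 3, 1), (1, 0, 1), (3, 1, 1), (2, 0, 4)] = 1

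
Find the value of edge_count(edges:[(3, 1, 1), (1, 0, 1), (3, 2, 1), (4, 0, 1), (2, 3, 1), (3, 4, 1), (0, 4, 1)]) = 7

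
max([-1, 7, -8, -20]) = 7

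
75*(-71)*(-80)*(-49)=-20874000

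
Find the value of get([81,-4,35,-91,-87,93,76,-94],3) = -91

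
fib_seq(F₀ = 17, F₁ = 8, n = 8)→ [17, 8, 25, 33, 58, 91, 149, 240]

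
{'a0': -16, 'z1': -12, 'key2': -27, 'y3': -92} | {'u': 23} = {'a0': -16, 'z1': -12, 'key2': -27, 'y3': -92, 'u': 23}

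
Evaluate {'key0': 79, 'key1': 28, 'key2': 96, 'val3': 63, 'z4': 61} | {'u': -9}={'key0': 79, 'key1': 28, 'key2': 96, 'val3': 63, 'z4': 61, 'u': -9}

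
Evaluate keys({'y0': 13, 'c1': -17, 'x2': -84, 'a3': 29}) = ['y0', 'c1', 'x2', 'a3']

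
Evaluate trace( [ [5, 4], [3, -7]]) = diagonal: 5 + (-7)
= -2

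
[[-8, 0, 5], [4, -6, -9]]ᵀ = [[-8, 4], [0, -6], [5, -9]]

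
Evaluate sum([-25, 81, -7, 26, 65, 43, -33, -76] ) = 74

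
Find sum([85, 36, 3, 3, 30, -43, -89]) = 85 + 36 + 3 + 3 + 30 + (-43) + (-89)
= 25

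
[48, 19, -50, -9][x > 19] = keep x where x > 19: 48✓, 19✗, -50✗, -9✗
= [48]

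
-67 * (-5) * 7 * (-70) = -164150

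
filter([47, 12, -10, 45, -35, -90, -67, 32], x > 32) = keep x where x > 32: 47✓, 12✗, -10✗, 45✓, -35✗, -90✗, -67✗, 32✗
= [47, 45]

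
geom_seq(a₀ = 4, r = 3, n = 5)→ [4, 12, 36, 108, 324]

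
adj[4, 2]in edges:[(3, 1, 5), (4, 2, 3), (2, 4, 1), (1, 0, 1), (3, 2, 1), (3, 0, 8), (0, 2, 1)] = 3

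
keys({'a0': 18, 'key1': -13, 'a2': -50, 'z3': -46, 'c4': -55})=['a0', 'key1', 'a2', 'z3', 'c4']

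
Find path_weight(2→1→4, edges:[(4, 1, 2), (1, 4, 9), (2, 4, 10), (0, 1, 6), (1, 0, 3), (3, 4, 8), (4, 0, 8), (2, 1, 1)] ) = 10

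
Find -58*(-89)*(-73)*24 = -9043824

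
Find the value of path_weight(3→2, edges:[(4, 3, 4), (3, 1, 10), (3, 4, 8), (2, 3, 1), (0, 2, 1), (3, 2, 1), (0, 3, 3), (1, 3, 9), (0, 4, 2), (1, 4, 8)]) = w(3→2)=1
= 1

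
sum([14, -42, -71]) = -99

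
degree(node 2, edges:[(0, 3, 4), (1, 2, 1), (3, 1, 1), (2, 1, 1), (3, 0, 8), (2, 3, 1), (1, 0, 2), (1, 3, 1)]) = incident: (1,2), (2,1), (2,3)
= 3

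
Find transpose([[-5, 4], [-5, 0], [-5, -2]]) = [[-5, -5, -5], [4, 0, -2]]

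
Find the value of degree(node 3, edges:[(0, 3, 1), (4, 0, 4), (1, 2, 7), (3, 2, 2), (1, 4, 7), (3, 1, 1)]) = 3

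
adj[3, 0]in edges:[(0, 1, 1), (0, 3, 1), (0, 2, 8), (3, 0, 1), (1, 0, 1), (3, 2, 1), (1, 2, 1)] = 1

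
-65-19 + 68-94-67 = -177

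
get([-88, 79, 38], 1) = 79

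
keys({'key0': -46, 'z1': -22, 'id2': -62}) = ['key0', 'z1', 'id2']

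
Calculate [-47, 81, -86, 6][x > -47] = [81, 6]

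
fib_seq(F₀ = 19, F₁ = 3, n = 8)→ [19, 3, 22, 25, 47, 72, 119, 191]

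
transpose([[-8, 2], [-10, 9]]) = [[-8, -10], [2, 9]]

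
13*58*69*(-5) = -260130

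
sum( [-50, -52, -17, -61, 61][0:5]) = -119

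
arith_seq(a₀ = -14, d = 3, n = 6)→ [-14, -11, -8, -5, -2, 1]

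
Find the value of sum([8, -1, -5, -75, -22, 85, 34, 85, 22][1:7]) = 16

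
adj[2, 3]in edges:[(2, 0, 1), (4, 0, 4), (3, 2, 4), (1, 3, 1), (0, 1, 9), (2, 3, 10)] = 10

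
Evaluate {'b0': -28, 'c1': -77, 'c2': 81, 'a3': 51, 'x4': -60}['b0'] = -28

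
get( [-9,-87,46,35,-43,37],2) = 46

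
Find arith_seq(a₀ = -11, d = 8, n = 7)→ a_0 = -11 + 0*8 = -11
a_1 = -11 + 1*8 = -3
a_2 = -11 + 2*8 = 5
...
= [-11, -3, 5, 13, 21, 29, 37]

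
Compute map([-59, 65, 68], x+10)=[-49, 75, 78]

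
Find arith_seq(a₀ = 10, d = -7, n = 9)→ a_0 = 10 + 0*-7 = 10
a_1 = 10 + 1*-7 = 3
a_2 = 10 + 2*-7 = -4
...
= [10, 3, -4, -11, -18, -25, -32, -39, -46]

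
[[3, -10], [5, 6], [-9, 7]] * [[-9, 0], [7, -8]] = [[-97, 80], [-3, -48], [130, -56]]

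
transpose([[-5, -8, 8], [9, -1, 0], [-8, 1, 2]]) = [[-5, 9, -8], [-8, -1, 1], [8, 0, 2]]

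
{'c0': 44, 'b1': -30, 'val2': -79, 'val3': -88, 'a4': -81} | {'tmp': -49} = {'c0': 44, 'b1': -30, 'val2': -79, 'val3': -88, 'a4': -81, 'tmp': -49}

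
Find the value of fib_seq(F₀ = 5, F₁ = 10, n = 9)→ F_2 = F_1 + F_0 = 15
F_3 = F_2 + F_1 = 25
F_4 = F_3 + F_2 = 40
...
= [5, 10, 15, 25, 40, 65, 105, 170, 275]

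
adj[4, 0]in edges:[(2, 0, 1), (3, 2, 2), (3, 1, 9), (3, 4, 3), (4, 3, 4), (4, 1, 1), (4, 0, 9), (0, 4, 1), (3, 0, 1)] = 9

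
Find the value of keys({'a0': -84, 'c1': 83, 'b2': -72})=['a0', 'c1', 'b2']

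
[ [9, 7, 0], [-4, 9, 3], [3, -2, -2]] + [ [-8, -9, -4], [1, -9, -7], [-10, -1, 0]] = [[1, -2, -4], [-3, 0, -4], [-7, -3, -2]]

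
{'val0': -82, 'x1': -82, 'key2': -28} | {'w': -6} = {'val0': -82, 'x1': -82, 'key2': -28, 'w': -6}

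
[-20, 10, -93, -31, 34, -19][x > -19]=keep x where x > -19: -20✗, 10✓, -93✗, -31✗, 34✓, -19✗
= [10, 34]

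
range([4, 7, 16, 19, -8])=27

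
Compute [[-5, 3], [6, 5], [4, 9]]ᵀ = [[-5, 6, 4], [3, 5, 9]]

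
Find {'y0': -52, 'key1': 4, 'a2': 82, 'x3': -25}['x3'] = -25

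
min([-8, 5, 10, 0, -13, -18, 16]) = -18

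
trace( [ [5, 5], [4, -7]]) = -2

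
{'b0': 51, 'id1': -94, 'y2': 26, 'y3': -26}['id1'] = -94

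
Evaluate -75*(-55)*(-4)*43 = -709500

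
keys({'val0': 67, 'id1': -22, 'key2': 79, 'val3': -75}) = ['val0', 'id1', 'key2', 'val3']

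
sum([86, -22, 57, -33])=86 + (-22) + 57 + (-33)
= 88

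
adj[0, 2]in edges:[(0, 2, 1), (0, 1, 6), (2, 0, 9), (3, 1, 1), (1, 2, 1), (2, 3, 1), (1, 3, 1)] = 1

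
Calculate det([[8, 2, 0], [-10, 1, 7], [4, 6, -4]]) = (1)*(8)*det([[1, 7], [6, -4]]) + (-1)*(2)*det([[-10, 7], [4, -4]]) + (1)*(0)*det([[-10, 1], [4, 6]])
= -368 + -24 + 0
= -392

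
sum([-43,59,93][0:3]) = 109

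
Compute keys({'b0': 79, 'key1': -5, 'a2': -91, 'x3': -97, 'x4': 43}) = ['b0', 'key1', 'a2', 'x3', 'x4']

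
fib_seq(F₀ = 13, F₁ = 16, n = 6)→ F_2 = F_1 + F_0 = 29
F_3 = F_2 + F_1 = 45
F_4 = F_3 + F_2 = 74
...
= [13, 16, 29, 45, 74, 119]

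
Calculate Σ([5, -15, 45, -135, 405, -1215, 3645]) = 5 + -15 + 45 + -135 + 405 + -1215 + 3645
= 2735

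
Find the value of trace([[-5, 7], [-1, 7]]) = diagonal: (-5) + 7
= 2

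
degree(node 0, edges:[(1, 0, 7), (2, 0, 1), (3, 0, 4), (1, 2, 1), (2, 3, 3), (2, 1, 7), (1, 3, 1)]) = 3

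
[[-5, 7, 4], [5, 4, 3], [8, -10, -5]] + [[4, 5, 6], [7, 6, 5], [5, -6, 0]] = [[-1, 12, 10], [12, 10, 8], [13, -16, -5]]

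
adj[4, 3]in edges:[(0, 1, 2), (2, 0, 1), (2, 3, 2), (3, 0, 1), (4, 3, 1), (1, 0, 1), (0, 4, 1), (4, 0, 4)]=1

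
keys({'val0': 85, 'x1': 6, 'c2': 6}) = ['val0', 'x1', 'c2']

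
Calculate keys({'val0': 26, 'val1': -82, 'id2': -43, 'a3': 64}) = ['val0', 'val1', 'id2', 'a3']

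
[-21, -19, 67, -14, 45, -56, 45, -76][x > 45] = [67]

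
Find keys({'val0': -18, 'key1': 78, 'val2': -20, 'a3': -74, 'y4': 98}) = ['val0', 'key1', 'val2', 'a3', 'y4']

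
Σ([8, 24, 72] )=8 + 24 + 72
= 104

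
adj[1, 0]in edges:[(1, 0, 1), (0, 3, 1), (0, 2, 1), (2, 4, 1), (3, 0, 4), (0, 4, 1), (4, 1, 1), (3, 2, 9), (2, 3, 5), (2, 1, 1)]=1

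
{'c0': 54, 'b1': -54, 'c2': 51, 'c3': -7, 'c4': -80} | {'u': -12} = {'c0': 54, 'b1': -54, 'c2': 51, 'c3': -7, 'c4': -80, 'u': -12}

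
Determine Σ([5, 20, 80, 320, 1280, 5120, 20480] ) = 27305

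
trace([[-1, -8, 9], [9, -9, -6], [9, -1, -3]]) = diagonal: (-1) + (-9) + (-3)
= -13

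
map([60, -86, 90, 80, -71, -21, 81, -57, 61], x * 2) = 60*2=120, -86*2=-172, 90*2=180, 80*2=160, -71*2=-142, -21*2=-42, 81*2=162, -57*2=-114, 61*2=122
= [120, -172, 180, 160, -142, -42, 162, -114, 122]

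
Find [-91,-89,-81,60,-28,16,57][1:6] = [-89, -81, 60, -28, 16]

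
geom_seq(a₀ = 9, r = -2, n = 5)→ a_0 = 9*(-2)^0 = 9
a_1 = 9*(-2)^1 = -18
a_2 = 9*(-2)^2 = 36
...
= [9, -18, 36, -72, 144]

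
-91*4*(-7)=2548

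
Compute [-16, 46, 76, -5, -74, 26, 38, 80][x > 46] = keep x where x > 46: -16✗, 46✗, 76✓, -5✗, -74✗, 26✗, 38✗, 80✓
= [76, 80]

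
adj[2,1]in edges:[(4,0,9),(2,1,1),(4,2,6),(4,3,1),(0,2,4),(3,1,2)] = 1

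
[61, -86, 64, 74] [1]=-86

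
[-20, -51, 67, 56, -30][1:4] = [-51, 67, 56]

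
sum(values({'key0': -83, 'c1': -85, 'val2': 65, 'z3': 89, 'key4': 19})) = 5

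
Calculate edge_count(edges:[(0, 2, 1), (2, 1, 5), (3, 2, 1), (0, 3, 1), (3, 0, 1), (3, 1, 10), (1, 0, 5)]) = 7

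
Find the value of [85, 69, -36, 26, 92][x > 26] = [85, 69, 92]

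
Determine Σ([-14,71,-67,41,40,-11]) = (-14) + 71 + (-67) + 41 + 40 + (-11)
= 60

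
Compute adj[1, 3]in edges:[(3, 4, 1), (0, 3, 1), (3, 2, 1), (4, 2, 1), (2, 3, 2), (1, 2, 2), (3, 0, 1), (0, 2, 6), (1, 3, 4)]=4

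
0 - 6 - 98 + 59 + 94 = 49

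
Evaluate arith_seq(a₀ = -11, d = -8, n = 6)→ a_0 = -11 + 0*-8 = -11
a_1 = -11 + 1*-8 = -19
a_2 = -11 + 2*-8 = -27
...
= [-11, -19, -27, -35, -43, -51]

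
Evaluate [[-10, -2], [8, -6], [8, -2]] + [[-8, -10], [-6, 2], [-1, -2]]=[[-18, -12], [2, -4], [7, -4]]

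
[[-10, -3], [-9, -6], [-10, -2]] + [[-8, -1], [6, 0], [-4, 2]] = [[-18, -4], [-3, -6], [-14, 0]]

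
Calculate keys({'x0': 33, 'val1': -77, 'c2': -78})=['x0', 'val1', 'c2']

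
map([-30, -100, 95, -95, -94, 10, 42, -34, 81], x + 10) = -30+10=-20, -100+10=-90, 95+10=105, -95+10=-85, -94+10=-84, 10+10=20, 42+10=52, -34+10=-24, 81+10=91
= [-20, -90, 105, -85, -84, 20, 52, -24, 91]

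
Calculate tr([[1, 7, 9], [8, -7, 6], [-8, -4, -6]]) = -12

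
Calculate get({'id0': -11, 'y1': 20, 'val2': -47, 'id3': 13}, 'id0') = -11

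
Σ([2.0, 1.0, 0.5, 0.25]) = 2.0 + 1.0 + 0.5 + 0.25
= 3.75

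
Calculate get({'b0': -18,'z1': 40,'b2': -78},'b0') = -18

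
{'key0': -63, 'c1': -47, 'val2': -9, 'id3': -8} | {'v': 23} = {'key0': -63, 'c1': -47, 'val2': -9, 'id3': -8, 'v': 23}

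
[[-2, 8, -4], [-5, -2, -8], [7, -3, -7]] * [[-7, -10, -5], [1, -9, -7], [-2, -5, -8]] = [[30, -32, -14], [49, 108, 103], [-38, -8, 42]]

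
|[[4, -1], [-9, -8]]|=-41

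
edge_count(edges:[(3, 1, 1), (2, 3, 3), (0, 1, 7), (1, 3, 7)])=4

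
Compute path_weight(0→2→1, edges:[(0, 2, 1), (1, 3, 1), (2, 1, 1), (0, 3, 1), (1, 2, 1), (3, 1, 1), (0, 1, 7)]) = w(0→2)=1 + w(2→1)=1
= 2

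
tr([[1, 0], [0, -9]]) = -8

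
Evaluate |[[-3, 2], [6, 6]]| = -30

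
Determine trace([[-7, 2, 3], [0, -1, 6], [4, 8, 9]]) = 1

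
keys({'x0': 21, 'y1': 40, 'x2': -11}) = ['x0', 'y1', 'x2']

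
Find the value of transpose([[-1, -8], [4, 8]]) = [[-1, 4], [-8, 8]]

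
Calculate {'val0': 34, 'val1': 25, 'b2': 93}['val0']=34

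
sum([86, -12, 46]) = 120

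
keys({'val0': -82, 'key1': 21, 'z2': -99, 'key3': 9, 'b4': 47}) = ['val0', 'key1', 'z2', 'key3', 'b4']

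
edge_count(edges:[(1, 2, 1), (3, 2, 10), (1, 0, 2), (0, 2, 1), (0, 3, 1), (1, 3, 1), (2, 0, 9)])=7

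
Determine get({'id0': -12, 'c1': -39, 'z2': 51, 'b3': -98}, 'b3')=-98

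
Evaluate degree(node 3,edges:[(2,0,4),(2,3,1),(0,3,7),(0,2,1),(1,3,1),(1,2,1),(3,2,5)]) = 4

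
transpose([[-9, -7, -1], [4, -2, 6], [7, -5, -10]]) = [[-9, 4, 7], [-7, -2, -5], [-1, 6, -10]]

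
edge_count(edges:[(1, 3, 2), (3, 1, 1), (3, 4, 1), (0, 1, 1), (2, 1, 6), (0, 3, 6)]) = 6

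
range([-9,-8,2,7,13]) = 22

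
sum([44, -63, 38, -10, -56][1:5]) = slice → [-63, 38, -10, -56]
(-63) + 38 + (-10) + (-56)
= -91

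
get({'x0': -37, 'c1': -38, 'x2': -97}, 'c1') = -38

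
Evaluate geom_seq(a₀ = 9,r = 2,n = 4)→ a_0 = 9*2^0 = 9
a_1 = 9*2^1 = 18
a_2 = 9*2^2 = 36
...
= [9, 18, 36, 72]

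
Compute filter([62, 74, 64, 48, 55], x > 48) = keep x where x > 48: 62✓, 74✓, 64✓, 48✗, 55✓
= [62, 74, 64, 55]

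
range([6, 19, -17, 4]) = 36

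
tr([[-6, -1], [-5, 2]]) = -4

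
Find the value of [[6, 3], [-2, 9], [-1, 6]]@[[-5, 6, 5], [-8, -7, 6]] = [[-54, 15, 48], [-62, -75, 44], [-43, -48, 31]]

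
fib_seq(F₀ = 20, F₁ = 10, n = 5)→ F_2 = F_1 + F_0 = 30
F_3 = F_2 + F_1 = 40
F_4 = F_3 + F_2 = 70
= [20, 10, 30, 40, 70]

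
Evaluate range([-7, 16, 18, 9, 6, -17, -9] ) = 35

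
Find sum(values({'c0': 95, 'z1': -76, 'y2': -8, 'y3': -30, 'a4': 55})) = 95 + (-76) + (-8) + (-30) + 55
= 36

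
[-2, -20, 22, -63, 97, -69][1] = -20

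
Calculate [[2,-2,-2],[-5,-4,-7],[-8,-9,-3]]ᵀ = [[2, -5, -8], [-2, -4, -9], [-2, -7, -3]]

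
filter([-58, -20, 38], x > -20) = keep x where x > -20: -58✗, -20✗, 38✓
= [38]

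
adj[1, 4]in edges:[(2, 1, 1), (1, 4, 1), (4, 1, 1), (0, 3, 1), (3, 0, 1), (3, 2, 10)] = 1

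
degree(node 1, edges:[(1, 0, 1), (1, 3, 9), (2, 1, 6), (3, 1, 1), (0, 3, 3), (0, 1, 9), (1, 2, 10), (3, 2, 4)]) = 6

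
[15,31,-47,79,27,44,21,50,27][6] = 21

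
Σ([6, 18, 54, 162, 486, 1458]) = 2184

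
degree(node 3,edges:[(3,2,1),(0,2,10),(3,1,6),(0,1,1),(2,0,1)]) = incident: (3,2), (3,1)
= 2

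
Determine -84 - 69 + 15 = -138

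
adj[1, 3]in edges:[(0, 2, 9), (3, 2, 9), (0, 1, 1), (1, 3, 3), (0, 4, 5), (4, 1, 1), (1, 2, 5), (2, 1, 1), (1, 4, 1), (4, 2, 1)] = 3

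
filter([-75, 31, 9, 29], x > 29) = [31]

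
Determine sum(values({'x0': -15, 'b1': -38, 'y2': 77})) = (-15) + (-38) + 77
= 24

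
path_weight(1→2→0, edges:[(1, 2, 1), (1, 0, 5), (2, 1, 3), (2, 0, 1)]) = w(1→2)=1 + w(2→0)=1
= 2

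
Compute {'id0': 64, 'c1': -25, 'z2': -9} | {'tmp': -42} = {'id0': 64, 'c1': -25, 'z2': -9, 'tmp': -42}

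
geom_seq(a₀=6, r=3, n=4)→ [6, 18, 54, 162]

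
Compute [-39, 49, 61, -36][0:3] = [-39, 49, 61]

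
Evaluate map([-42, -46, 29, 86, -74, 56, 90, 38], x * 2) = -42*2=-84, -46*2=-92, 29*2=58, 86*2=172, -74*2=-148, 56*2=112, 90*2=180, 38*2=76
= [-84, -92, 58, 172, -148, 112, 180, 76]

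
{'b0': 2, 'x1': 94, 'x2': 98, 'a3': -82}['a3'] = -82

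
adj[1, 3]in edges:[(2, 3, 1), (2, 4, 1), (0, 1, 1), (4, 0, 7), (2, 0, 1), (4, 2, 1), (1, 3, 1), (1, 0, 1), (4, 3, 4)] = 1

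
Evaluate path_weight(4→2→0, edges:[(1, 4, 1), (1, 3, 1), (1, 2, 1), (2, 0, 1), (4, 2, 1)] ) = w(4→2)=1 + w(2→0)=1
= 2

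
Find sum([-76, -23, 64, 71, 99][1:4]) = slice → [-23, 64, 71]
(-23) + 64 + 71
= 112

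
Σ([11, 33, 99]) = 11 + 33 + 99
= 143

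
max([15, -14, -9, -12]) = 15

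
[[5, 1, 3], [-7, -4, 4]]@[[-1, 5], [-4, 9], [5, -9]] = [[6, 7], [43, -107]]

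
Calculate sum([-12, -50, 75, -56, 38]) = (-12) + (-50) + 75 + (-56) + 38
= -5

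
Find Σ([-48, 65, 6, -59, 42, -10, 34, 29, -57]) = (-48) + 65 + 6 + (-59) + 42 + (-10) + 34 + 29 + (-57)
= 2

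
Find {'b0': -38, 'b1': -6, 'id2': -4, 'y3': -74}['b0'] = -38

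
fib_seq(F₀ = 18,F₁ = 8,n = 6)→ F_2 = F_1 + F_0 = 26
F_3 = F_2 + F_1 = 34
F_4 = F_3 + F_2 = 60
...
= [18, 8, 26, 34, 60, 94]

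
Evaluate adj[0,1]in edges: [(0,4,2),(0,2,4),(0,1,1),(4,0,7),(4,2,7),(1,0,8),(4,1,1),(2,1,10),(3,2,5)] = 1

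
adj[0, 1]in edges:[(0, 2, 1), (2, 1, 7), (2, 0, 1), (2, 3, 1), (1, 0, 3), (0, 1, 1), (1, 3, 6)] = 1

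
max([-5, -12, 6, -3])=6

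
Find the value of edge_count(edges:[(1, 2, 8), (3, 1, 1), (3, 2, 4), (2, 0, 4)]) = 4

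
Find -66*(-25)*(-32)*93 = -4910400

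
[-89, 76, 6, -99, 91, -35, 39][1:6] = [76, 6, -99, 91, -35]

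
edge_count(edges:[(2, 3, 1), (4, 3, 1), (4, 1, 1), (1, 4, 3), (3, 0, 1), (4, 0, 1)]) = 6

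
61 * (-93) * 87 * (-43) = 21222693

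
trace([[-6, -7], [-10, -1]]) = -7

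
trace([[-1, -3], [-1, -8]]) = -9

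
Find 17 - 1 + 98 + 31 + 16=161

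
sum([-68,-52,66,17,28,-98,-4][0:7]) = -111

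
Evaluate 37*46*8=13616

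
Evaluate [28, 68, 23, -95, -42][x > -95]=keep x where x > -95: 28✓, 68✓, 23✓, -95✗, -42✓
= [28, 68, 23, -42]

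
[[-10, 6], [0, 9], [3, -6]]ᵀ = [[-10, 0, 3], [6, 9, -6]]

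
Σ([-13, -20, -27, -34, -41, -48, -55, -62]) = -300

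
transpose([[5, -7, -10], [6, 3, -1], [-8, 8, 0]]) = [[5, 6, -8], [-7, 3, 8], [-10, -1, 0]]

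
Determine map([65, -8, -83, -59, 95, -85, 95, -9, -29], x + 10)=[75, 2, -73, -49, 105, -75, 105, 1, -19]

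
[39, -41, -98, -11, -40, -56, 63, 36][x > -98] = [39, -41, -11, -40, -56, 63, 36]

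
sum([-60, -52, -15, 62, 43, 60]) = (-60) + (-52) + (-15) + 62 + 43 + 60
= 38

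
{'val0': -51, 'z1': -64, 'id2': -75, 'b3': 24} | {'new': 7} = {'val0': -51, 'z1': -64, 'id2': -75, 'b3': 24, 'new': 7}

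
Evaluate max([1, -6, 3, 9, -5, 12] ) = 12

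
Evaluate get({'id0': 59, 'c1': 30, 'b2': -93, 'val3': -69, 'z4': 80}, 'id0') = 59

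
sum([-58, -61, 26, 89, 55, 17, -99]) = -31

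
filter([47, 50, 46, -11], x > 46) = [47, 50]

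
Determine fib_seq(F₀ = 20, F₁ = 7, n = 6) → F_2 = F_1 + F_0 = 27
F_3 = F_2 + F_1 = 34
F_4 = F_3 + F_2 = 61
...
= [20, 7, 27, 34, 61, 95]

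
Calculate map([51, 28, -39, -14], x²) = [2601, 784, 1521, 196]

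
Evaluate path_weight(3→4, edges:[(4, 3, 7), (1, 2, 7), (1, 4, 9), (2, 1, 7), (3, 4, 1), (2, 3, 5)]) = w(3→4)=1
= 1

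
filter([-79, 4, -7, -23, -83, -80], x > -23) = [4, -7]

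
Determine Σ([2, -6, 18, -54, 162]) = 122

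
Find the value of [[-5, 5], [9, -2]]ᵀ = [[-5, 9], [5, -2]]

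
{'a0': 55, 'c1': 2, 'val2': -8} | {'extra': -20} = {'a0': 55, 'c1': 2, 'val2': -8, 'extra': -20}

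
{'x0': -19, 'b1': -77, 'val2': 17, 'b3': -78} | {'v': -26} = {'x0': -19, 'b1': -77, 'val2': 17, 'b3': -78, 'v': -26}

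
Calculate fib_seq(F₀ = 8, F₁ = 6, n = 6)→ F_2 = F_1 + F_0 = 14
F_3 = F_2 + F_1 = 20
F_4 = F_3 + F_2 = 34
...
= [8, 6, 14, 20, 34, 54]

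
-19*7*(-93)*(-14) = -173166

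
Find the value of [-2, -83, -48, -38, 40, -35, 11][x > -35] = [-2, 40, 11]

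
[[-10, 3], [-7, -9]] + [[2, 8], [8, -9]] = [[-8, 11], [1, -18]]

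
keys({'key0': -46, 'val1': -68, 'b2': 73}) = ['key0', 'val1', 'b2']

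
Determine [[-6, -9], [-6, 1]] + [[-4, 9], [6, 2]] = [[-10, 0], [0, 3]]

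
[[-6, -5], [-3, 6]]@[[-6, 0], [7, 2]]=[[1, -10], [60, 12]]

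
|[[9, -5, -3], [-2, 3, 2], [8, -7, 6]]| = (1)*(9)*det([[3, 2], [-7, 6]]) + (-1)*(-5)*det([[-2, 2], [8, 6]]) + (1)*(-3)*det([[-2, 3], [8, -7]])
= 288 + -140 + 30
= 178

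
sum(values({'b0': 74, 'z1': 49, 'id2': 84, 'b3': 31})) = 238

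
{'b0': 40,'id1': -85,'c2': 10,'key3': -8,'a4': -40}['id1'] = -85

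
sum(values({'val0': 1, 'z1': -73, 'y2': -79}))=-151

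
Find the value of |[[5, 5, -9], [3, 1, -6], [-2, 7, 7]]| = (1)*(5)*det([[1, -6], [7, 7]]) + (-1)*(5)*det([[3, -6], [-2, 7]]) + (1)*(-9)*det([[3, 1], [-2, 7]])
= 245 + -45 + -207
= -7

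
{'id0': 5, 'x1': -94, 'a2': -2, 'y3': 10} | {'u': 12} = {'id0': 5, 'x1': -94, 'a2': -2, 'y3': 10, 'u': 12}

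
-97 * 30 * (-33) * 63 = 6049890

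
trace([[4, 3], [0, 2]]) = diagonal: 4 + 2
= 6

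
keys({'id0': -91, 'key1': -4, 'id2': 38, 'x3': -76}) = ['id0', 'key1', 'id2', 'x3']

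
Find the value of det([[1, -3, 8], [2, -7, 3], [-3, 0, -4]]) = (1)*(1)*det([[-7, 3], [0, -4]]) + (-1)*(-3)*det([[2, 3], [-3, -4]]) + (1)*(8)*det([[2, -7], [-3, 0]])
= 28 + 3 + -168
= -137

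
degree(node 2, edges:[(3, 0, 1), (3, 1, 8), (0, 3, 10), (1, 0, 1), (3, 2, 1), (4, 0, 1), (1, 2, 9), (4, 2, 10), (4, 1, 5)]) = incident: (3,2), (1,2), (4,2)
= 3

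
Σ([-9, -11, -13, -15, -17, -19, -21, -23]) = (-9) + (-11) + (-13) + (-15) + (-17) + (-19) + (-21) + (-23)
= -128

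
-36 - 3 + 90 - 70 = -19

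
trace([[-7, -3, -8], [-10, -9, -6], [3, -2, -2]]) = -18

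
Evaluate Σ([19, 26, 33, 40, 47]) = 165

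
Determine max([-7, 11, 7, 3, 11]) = 11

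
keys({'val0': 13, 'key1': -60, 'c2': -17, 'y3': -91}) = ['val0', 'key1', 'c2', 'y3']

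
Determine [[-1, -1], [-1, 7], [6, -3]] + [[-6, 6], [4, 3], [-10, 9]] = [[-7, 5], [3, 10], [-4, 6]]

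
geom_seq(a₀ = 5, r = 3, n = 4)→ a_0 = 5*3^0 = 5
a_1 = 5*3^1 = 15
a_2 = 5*3^2 = 45
...
= [5, 15, 45, 135]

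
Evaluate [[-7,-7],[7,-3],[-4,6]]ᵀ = [[-7, 7, -4], [-7, -3, 6]]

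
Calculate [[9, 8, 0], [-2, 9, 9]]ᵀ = [[9, -2], [8, 9], [0, 9]]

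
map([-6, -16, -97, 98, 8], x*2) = [-12, -32, -194, 196, 16]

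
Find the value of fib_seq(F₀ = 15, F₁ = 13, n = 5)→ F_2 = F_1 + F_0 = 28
F_3 = F_2 + F_1 = 41
F_4 = F_3 + F_2 = 69
= [15, 13, 28, 41, 69]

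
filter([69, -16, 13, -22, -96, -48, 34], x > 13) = [69, 34]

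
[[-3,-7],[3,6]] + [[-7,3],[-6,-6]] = [[-10, -4], [-3, 0]]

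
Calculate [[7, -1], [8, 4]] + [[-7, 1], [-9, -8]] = [[0, 0], [-1, -4]]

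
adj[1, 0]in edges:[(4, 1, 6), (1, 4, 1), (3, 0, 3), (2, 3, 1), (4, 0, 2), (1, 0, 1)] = 1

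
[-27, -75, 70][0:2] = [-27, -75]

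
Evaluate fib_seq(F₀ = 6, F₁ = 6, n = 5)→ F_2 = F_1 + F_0 = 12
F_3 = F_2 + F_1 = 18
F_4 = F_3 + F_2 = 30
= [6, 6, 12, 18, 30]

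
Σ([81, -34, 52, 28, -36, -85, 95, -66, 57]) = 81 + (-34) + 52 + 28 + (-36) + (-85) + 95 + (-66) + 57
= 92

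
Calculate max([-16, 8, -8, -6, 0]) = 8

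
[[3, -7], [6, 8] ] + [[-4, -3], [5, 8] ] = [[-1, -10], [11, 16]]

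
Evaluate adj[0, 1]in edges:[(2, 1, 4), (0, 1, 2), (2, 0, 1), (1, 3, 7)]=2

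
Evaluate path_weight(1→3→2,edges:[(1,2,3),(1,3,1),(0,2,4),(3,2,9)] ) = w(1→3)=1 + w(3→2)=9
= 10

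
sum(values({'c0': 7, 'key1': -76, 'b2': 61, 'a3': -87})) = 7 + (-76) + 61 + (-87)
= -95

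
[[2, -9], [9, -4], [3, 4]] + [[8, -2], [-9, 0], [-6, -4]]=[[10, -11], [0, -4], [-3, 0]]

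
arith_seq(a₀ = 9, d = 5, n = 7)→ [9, 14, 19, 24, 29, 34, 39]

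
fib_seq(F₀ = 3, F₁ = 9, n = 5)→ [3, 9, 12, 21, 33]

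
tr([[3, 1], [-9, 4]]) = diagonal: 3 + 4
= 7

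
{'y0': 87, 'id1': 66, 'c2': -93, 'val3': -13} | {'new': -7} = {'y0': 87, 'id1': 66, 'c2': -93, 'val3': -13, 'new': -7}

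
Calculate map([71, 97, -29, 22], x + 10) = [81, 107, -19, 32]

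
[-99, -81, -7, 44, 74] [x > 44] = [74]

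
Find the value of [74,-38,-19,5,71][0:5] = [74, -38, -19, 5, 71]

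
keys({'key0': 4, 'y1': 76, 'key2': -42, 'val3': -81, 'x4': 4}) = ['key0', 'y1', 'key2', 'val3', 'x4']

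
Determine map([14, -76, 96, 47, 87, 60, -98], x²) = (14)²=196, (-76)²=5776, (96)²=9216, (47)²=2209, (87)²=7569, (60)²=3600, (-98)²=9604
= [196, 5776, 9216, 2209, 7569, 3600, 9604]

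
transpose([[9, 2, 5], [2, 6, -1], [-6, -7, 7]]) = [[9, 2, -6], [2, 6, -7], [5, -1, 7]]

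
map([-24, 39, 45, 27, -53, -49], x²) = (-24)²=576, (39)²=1521, (45)²=2025, (27)²=729, (-53)²=2809, (-49)²=2401
= [576, 1521, 2025, 729, 2809, 2401]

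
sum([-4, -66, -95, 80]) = (-4) + (-66) + (-95) + 80
= -85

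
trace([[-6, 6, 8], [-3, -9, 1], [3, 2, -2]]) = -17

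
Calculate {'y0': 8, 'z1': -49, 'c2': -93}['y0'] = 8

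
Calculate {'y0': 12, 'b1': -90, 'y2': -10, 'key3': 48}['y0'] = 12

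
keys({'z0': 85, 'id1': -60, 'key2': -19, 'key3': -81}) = ['z0', 'id1', 'key2', 'key3']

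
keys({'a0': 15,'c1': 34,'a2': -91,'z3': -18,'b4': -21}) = ['a0', 'c1', 'a2', 'z3', 'b4']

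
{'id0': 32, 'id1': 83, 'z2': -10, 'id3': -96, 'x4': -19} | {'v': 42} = {'id0': 32, 'id1': 83, 'z2': -10, 'id3': -96, 'x4': -19, 'v': 42}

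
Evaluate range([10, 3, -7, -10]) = 20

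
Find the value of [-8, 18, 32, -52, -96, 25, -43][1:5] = [18, 32, -52, -96]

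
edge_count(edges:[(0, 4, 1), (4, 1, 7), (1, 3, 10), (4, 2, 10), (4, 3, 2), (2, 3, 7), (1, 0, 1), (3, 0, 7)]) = 8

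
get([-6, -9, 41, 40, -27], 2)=41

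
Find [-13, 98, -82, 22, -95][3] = 22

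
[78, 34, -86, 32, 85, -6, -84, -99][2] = -86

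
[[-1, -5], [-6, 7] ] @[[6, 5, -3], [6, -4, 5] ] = C[0][0] = (-1)*(6) + (-5)*(6) = -36
C[0][1] = (-1)*(5) + (-5)*(-4) = 15
C[0][2] = (-1)*(-3) + (-5)*(5) = -22
C[1][0] = (-6)*(6) + (7)*(6) = 6
C[1][1] = (-6)*(5) + (7)*(-4) = -58
C[1][2] = (-6)*(-3) + (7)*(5) = 53
= [[-36, 15, -22], [6, -58, 53]]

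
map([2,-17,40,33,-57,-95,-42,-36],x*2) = 2*2=4, -17*2=-34, 40*2=80, 33*2=66, -57*2=-114, -95*2=-190, -42*2=-84, -36*2=-72
= [4, -34, 80, 66, -114, -190, -84, -72]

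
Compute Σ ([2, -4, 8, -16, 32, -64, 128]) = 2 + -4 + 8 + -16 + 32 + -64 + 128
= 86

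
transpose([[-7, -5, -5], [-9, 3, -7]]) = [[-7, -9], [-5, 3], [-5, -7]]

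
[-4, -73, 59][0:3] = [-4, -73, 59]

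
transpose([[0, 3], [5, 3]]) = [[0, 5], [3, 3]]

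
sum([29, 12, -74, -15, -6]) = -54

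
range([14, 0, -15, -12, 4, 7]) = 29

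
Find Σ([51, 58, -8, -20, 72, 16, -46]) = 123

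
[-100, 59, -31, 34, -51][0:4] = [-100, 59, -31, 34]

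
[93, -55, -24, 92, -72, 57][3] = 92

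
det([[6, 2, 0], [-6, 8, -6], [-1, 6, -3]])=(1)*(6)*det([[8, -6], [6, -3]]) + (-1)*(2)*det([[-6, -6], [-1, -3]]) + (1)*(0)*det([[-6, 8], [-1, 6]])
= 72 + -24 + 0
= 48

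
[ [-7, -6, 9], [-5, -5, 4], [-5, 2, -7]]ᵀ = [[-7, -5, -5], [-6, -5, 2], [9, 4, -7]]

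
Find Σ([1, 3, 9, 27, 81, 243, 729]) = 1 + 3 + 9 + 27 + 81 + 243 + 729
= 1093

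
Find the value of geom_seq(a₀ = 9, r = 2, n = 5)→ [9, 18, 36, 72, 144]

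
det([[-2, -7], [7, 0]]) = 49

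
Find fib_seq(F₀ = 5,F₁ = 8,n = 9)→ [5, 8, 13, 21, 34, 55, 89, 144, 233]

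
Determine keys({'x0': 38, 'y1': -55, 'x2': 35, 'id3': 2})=['x0', 'y1', 'x2', 'id3']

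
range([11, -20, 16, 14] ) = 36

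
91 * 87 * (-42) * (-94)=31256316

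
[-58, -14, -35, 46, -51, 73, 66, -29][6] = 66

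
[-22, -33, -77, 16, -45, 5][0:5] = [-22, -33, -77, 16, -45]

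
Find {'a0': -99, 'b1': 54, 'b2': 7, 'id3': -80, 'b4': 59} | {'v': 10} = {'a0': -99, 'b1': 54, 'b2': 7, 'id3': -80, 'b4': 59, 'v': 10}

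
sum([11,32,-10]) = 33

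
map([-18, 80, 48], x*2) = -18*2=-36, 80*2=160, 48*2=96
= [-36, 160, 96]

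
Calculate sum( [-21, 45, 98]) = 122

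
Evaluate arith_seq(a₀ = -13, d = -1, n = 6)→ a_0 = -13 + 0*-1 = -13
a_1 = -13 + 1*-1 = -14
a_2 = -13 + 2*-1 = -15
...
= [-13, -14, -15, -16, -17, -18]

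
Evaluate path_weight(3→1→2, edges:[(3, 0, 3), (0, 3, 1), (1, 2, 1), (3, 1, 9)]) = w(3→1)=9 + w(1→2)=1
= 10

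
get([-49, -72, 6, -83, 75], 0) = -49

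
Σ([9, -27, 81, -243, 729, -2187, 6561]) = 9 + -27 + 81 + -243 + 729 + -2187 + 6561
= 4923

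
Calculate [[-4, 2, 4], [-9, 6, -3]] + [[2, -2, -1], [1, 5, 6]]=[[-2, 0, 3], [-8, 11, 3]]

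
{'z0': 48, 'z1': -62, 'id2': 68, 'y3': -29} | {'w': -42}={'z0': 48, 'z1': -62, 'id2': 68, 'y3': -29, 'w': -42}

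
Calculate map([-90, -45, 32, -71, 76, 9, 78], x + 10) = -90+10=-80, -45+10=-35, 32+10=42, -71+10=-61, 76+10=86, 9+10=19, 78+10=88
= [-80, -35, 42, -61, 86, 19, 88]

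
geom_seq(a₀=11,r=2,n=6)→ [11, 22, 44, 88, 176, 352]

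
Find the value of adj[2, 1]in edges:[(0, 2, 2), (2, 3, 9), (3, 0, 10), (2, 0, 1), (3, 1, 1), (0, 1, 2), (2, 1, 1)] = 1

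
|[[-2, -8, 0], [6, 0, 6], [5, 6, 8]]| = 216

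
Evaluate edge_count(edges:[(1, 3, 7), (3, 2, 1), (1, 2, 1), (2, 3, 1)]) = 4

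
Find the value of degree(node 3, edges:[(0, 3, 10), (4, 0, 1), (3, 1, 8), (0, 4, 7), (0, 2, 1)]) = incident: (0,3), (3,1)
= 2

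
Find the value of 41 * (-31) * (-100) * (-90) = -11439000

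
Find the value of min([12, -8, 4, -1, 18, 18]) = -8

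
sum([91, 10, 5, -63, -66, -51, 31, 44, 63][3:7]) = slice → [-63, -66, -51, 31]
(-63) + (-66) + (-51) + 31
= -149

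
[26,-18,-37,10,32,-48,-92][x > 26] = [32]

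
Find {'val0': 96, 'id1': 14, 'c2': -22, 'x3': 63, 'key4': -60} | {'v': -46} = {'val0': 96, 'id1': 14, 'c2': -22, 'x3': 63, 'key4': -60, 'v': -46}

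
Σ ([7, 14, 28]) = 49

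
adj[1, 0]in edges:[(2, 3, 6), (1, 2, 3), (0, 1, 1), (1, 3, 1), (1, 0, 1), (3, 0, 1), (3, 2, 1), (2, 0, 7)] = 1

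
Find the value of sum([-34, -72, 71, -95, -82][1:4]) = -96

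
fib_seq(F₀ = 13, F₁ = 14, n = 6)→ F_2 = F_1 + F_0 = 27
F_3 = F_2 + F_1 = 41
F_4 = F_3 + F_2 = 68
...
= [13, 14, 27, 41, 68, 109]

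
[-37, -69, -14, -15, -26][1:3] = [-69, -14]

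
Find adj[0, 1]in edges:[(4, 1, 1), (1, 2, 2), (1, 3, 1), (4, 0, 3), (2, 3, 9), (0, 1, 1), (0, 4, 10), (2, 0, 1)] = 1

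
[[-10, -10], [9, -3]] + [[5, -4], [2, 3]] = [[-5, -14], [11, 0]]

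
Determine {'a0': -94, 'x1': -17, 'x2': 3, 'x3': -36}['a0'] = -94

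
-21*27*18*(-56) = 571536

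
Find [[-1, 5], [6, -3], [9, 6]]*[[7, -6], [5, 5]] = C[0][0] = (-1)*(7) + (5)*(5) = 18
C[0][1] = (-1)*(-6) + (5)*(5) = 31
C[1][0] = (6)*(7) + (-3)*(5) = 27
C[1][1] = (6)*(-6) + (-3)*(5) = -51
C[2][0] = (9)*(7) + (6)*(5) = 93
C[2][1] = (9)*(-6) + (6)*(5) = -24
= [[18, 31], [27, -51], [93, -24]]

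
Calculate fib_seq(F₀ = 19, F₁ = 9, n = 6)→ [19, 9, 28, 37, 65, 102]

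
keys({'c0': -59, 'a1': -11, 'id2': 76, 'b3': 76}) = ['c0', 'a1', 'id2', 'b3']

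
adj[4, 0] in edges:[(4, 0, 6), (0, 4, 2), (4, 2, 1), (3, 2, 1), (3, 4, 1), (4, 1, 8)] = 6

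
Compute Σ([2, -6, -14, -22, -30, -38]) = 2 + (-6) + (-14) + (-22) + (-30) + (-38)
= -108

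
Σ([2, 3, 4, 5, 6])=2 + 3 + 4 + 5 + 6
= 20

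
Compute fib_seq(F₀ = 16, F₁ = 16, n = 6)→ [16, 16, 32, 48, 80, 128]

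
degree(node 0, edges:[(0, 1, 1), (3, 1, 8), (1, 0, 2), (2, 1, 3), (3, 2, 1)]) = incident: (0,1), (1,0)
= 2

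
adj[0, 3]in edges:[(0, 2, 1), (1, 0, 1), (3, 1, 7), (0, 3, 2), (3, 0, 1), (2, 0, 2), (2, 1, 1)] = 2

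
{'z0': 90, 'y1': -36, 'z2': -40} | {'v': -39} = {'z0': 90, 'y1': -36, 'z2': -40, 'v': -39}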